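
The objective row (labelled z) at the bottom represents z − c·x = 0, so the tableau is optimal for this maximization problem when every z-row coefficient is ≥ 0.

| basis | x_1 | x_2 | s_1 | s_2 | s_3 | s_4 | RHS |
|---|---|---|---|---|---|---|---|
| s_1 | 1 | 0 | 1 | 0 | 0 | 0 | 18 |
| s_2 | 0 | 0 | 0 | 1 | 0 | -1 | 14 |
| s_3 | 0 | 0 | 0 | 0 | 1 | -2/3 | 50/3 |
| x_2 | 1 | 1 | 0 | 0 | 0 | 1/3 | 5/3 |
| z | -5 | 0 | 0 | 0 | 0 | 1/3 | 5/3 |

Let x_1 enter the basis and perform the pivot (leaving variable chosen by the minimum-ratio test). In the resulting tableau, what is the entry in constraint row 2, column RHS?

Ratio test on column x_1 — row 1: 18/1 = 18; row 2: entry 0 ≤ 0; row 3: entry 0 ≤ 0; row 4: (5/3)/1 = 5/3. Minimum is 5/3 at row 4 (x_2 leaves); pivot element 1.
Divide row 4 by 1; eliminate column x_1 from the other rows.
Row 2 update in column RHS: 14 − 0·(5/3) = 14.

14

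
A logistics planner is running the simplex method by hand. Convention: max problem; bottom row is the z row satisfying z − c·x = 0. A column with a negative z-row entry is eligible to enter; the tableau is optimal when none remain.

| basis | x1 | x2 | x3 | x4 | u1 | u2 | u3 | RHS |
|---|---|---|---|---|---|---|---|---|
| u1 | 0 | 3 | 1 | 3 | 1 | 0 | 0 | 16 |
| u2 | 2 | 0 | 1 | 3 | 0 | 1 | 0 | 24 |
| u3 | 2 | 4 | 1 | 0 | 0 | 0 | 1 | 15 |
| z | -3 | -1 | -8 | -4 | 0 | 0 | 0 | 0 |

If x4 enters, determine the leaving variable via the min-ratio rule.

u1

Column x4 entries and ratios — u1: 16/3 = 16/3; u2: 24/3 = 8; u3: 0 ≤ 0, skip.
Smallest ratio is 16/3 in the row of u1, so u1 leaves.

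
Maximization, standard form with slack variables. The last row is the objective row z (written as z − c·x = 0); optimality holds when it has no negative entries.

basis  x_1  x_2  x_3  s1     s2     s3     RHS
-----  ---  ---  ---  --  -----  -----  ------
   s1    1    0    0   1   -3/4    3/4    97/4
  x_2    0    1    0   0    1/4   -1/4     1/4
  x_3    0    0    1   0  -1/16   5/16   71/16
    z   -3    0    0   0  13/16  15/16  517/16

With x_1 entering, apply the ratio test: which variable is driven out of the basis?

Column x_1 entries and ratios — s1: (97/4)/1 = 97/4; x_2: 0 ≤ 0, skip; x_3: 0 ≤ 0, skip.
Smallest ratio is 97/4 in the row of s1, so s1 leaves.

s1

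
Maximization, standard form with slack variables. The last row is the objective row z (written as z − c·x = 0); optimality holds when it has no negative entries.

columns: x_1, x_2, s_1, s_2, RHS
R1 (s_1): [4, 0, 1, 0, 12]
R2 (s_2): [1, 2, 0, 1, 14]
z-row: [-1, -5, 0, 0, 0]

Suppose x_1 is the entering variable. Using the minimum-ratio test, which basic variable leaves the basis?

s_1

Column x_1 entries and ratios — s_1: 12/4 = 3; s_2: 14/1 = 14.
Smallest ratio is 3 in the row of s_1, so s_1 leaves.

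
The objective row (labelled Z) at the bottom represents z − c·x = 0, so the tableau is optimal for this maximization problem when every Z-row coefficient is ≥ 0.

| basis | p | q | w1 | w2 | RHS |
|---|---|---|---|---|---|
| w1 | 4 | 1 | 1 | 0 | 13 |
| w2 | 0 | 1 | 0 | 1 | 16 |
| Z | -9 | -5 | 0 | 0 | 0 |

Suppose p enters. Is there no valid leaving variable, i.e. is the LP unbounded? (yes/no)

Column p has positive entries in row(s) 1, so the ratio test bounds it — not unbounded.

no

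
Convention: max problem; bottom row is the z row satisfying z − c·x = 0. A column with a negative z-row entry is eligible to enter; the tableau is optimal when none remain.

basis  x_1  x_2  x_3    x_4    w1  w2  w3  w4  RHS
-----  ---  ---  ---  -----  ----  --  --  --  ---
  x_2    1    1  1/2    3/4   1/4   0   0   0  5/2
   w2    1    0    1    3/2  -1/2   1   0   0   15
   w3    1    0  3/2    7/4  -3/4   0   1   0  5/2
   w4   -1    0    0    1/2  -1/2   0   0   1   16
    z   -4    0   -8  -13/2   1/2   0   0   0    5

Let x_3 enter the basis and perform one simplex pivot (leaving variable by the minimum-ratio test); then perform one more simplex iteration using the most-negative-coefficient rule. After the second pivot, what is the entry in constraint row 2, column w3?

-2/3

Ratio test on column x_3 — row 1: (5/2)/(1/2) = 5; row 2: 15/1 = 15; row 3: (5/2)/(3/2) = 5/3; row 4: entry 0 ≤ 0. Minimum is 5/3 at row 3 (w3 leaves); pivot element 3/2.
Divide row 3 by 3/2; eliminate column x_3 from the other rows.
Second iteration: most negative z-row entry is -7/2 in column w1, so w1 enters.
Ratio test on column w1 — row 1: (5/3)/(1/2) = 10/3; row 2: entry 0 ≤ 0; row 3: entry -1/2 ≤ 0; row 4: entry -1/2 ≤ 0. Minimum is 10/3 at row 1 (x_2 leaves); pivot element 1/2.
Divide row 1 by 1/2; eliminate column w1 from the other rows.
After both pivots, the entry at constraint row 2, column w3 is -2/3.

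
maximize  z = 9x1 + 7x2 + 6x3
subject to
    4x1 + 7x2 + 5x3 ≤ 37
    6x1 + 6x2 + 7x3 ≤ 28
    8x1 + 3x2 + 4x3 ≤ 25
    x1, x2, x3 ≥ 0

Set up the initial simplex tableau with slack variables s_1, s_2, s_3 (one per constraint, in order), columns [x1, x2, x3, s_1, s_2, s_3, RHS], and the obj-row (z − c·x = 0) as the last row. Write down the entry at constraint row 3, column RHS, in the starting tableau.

The RHS of constraint 3 is b_3 = 25.

25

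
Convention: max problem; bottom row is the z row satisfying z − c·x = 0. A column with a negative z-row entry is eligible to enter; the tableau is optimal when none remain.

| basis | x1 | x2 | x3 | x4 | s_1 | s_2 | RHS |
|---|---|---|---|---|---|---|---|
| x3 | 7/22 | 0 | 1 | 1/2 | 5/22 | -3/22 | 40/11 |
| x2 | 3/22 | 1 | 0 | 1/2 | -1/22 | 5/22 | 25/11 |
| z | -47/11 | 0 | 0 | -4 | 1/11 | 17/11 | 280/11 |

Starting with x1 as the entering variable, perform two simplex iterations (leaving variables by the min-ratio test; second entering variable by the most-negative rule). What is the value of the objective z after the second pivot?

Ratio test on column x1 — row 1: (40/11)/(7/22) = 80/7; row 2: (25/11)/(3/22) = 50/3. Minimum is 80/7 at row 1 (x3 leaves); pivot element 7/22.
Pivot on row 1; the z-row RHS becomes 280/11 − (-47/11)·(80/7) = 520/7.
Next entering variable (most negative z-row entry -2/7): s_2.
Ratio test on column s_2 — row 1: entry -3/7 ≤ 0; row 2: (5/7)/(2/7) = 5/2. Minimum is 5/2 at row 2 (x2 leaves); pivot element 2/7.
After the second pivot the z-row RHS is 520/7 − (-2/7)·(5/2) = 75.

75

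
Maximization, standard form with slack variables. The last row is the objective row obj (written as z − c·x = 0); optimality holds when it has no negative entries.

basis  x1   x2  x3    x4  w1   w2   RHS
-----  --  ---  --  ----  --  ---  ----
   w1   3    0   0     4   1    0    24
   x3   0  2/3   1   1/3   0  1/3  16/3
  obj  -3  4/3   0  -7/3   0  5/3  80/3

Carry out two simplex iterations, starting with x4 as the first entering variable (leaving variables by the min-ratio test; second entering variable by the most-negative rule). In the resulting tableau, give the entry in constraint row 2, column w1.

0

Ratio test on column x4 — row 1: 24/4 = 6; row 2: (16/3)/(1/3) = 16. Minimum is 6 at row 1 (w1 leaves); pivot element 4.
Divide row 1 by 4; eliminate column x4 from the other rows.
Second iteration: most negative obj-row entry is -5/4 in column x1, so x1 enters.
Ratio test on column x1 — row 1: 6/(3/4) = 8; row 2: entry -1/4 ≤ 0. Minimum is 8 at row 1 (x4 leaves); pivot element 3/4.
Divide row 1 by 3/4; eliminate column x1 from the other rows.
After both pivots, the entry at constraint row 2, column w1 is 0.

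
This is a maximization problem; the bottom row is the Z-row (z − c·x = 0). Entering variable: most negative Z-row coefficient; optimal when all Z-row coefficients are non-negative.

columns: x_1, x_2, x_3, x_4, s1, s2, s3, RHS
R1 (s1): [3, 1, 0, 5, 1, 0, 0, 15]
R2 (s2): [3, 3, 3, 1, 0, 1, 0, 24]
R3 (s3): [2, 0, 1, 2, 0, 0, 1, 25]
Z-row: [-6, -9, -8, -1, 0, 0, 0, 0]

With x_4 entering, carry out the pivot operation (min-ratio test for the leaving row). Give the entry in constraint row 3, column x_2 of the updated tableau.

Ratio test on column x_4 — row 1: 15/5 = 3; row 2: 24/1 = 24; row 3: 25/2 = 25/2. Minimum is 3 at row 1 (s1 leaves); pivot element 5.
Divide row 1 by 5; eliminate column x_4 from the other rows.
Row 3 update in column x_2: 0 − 2·(1/5) = -2/5.

-2/5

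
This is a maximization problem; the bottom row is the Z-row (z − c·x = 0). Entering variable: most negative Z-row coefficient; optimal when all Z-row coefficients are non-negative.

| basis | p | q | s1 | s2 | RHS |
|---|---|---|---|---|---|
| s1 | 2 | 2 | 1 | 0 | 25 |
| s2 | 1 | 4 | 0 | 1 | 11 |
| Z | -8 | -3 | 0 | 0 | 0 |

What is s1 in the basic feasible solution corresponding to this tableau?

25

s1 is basic (row 1); its value is the RHS of that row, 25.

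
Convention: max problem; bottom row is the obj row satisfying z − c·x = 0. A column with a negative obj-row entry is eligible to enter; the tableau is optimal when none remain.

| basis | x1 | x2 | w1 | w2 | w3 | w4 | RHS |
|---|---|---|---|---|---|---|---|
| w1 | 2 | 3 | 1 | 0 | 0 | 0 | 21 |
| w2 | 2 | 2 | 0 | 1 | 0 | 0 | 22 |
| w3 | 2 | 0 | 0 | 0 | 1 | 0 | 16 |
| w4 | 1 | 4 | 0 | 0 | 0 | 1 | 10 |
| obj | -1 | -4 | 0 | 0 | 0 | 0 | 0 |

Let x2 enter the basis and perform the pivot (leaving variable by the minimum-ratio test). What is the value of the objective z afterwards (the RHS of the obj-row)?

10

Ratio test on column x2 — row 1: 21/3 = 7; row 2: 22/2 = 11; row 3: entry 0 ≤ 0; row 4: 10/4 = 5/2. Minimum is 5/2 at row 4 (w4 leaves); pivot element 4.
Pivot on row 4; the obj-row RHS becomes 0 − (-4)·(5/2) = 10.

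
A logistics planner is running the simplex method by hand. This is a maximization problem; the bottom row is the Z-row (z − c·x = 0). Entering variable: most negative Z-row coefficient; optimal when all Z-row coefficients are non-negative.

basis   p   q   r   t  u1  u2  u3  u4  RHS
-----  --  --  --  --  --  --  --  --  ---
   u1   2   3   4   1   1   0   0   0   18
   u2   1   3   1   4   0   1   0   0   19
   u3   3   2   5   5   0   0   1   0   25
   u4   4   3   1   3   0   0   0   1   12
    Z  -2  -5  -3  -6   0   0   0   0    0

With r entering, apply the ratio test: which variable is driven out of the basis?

Column r entries and ratios — u1: 18/4 = 9/2; u2: 19/1 = 19; u3: 25/5 = 5; u4: 12/1 = 12.
Smallest ratio is 9/2 in the row of u1, so u1 leaves.

u1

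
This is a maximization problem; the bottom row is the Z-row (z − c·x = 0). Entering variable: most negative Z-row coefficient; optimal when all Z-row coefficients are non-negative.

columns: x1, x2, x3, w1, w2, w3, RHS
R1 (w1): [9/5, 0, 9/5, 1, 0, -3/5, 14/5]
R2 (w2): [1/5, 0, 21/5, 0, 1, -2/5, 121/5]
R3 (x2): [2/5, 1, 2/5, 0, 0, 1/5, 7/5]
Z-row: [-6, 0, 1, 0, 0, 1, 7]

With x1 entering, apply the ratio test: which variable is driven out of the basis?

Column x1 entries and ratios — w1: (14/5)/(9/5) = 14/9; w2: (121/5)/(1/5) = 121; x2: (7/5)/(2/5) = 7/2.
Smallest ratio is 14/9 in the row of w1, so w1 leaves.

w1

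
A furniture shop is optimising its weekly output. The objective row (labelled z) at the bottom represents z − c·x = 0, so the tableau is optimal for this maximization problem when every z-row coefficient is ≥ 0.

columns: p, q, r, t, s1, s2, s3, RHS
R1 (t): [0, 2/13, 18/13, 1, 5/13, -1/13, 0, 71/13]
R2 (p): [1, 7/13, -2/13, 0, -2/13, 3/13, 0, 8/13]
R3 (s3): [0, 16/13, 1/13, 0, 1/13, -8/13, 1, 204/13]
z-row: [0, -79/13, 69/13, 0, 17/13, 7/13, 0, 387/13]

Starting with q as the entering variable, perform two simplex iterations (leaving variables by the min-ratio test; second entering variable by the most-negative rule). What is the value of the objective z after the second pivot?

42

Ratio test on column q — row 1: (71/13)/(2/13) = 71/2; row 2: (8/13)/(7/13) = 8/7; row 3: (204/13)/(16/13) = 51/4. Minimum is 8/7 at row 2 (p leaves); pivot element 7/13.
Pivot on row 2; the z-row RHS becomes 387/13 − (-79/13)·(8/7) = 257/7.
Next entering variable (most negative z-row entry -3/7): s1.
Ratio test on column s1 — row 1: (37/7)/(3/7) = 37/3; row 2: entry -2/7 ≤ 0; row 3: (100/7)/(3/7) = 100/3. Minimum is 37/3 at row 1 (t leaves); pivot element 3/7.
After the second pivot the z-row RHS is 257/7 − (-3/7)·(37/3) = 42.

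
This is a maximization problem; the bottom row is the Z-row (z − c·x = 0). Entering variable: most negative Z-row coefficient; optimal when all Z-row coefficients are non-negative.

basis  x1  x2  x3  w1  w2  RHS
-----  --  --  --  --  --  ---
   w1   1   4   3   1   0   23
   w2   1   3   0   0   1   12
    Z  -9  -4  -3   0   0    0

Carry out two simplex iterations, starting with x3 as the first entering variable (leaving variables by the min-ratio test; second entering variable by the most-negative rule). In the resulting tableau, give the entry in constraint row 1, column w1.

1/3

Ratio test on column x3 — row 1: 23/3 = 23/3; row 2: entry 0 ≤ 0. Minimum is 23/3 at row 1 (w1 leaves); pivot element 3.
Divide row 1 by 3; eliminate column x3 from the other rows.
Second iteration: most negative Z-row entry is -8 in column x1, so x1 enters.
Ratio test on column x1 — row 1: (23/3)/(1/3) = 23; row 2: 12/1 = 12. Minimum is 12 at row 2 (w2 leaves); pivot element 1.
Divide row 2 by 1; eliminate column x1 from the other rows.
After both pivots, the entry at constraint row 1, column w1 is 1/3.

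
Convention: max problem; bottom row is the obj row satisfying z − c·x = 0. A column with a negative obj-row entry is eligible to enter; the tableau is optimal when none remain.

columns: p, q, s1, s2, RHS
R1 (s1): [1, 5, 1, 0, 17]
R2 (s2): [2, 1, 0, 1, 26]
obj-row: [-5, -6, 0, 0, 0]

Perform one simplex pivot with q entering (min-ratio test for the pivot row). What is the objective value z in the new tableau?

Ratio test on column q — row 1: 17/5 = 17/5; row 2: 26/1 = 26. Minimum is 17/5 at row 1 (s1 leaves); pivot element 5.
Pivot on row 1; the obj-row RHS becomes 0 − (-6)·(17/5) = 102/5.

102/5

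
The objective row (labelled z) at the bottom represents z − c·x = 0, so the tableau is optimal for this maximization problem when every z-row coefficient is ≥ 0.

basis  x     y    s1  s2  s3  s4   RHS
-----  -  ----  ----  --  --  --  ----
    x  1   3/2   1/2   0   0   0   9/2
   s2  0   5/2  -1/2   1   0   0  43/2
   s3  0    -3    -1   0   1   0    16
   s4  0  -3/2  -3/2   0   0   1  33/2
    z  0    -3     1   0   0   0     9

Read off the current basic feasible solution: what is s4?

33/2

s4 is basic (row 4); its value is the RHS of that row, 33/2.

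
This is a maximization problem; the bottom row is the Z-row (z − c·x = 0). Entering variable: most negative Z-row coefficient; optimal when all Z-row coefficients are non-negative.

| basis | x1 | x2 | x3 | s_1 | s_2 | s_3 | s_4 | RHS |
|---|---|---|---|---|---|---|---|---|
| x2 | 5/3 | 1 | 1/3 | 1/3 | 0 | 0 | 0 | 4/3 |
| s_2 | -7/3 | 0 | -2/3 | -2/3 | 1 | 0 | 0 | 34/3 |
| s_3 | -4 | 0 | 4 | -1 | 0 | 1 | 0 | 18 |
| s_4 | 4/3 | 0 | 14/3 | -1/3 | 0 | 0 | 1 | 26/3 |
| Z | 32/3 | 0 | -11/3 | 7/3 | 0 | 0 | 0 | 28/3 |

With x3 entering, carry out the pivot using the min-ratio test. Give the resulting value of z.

Ratio test on column x3 — row 1: (4/3)/(1/3) = 4; row 2: entry -2/3 ≤ 0; row 3: 18/4 = 9/2; row 4: (26/3)/(14/3) = 13/7. Minimum is 13/7 at row 4 (s_4 leaves); pivot element 14/3.
Pivot on row 4; the Z-row RHS becomes 28/3 − (-11/3)·(13/7) = 113/7.

113/7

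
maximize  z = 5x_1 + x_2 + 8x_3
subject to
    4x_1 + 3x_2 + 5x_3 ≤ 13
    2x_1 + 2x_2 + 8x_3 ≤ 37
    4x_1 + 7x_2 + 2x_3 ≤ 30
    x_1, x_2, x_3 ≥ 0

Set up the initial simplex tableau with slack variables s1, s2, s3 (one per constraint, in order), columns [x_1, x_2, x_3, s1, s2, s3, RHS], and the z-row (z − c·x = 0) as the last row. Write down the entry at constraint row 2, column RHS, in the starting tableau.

The RHS of constraint 2 is b_2 = 37.

37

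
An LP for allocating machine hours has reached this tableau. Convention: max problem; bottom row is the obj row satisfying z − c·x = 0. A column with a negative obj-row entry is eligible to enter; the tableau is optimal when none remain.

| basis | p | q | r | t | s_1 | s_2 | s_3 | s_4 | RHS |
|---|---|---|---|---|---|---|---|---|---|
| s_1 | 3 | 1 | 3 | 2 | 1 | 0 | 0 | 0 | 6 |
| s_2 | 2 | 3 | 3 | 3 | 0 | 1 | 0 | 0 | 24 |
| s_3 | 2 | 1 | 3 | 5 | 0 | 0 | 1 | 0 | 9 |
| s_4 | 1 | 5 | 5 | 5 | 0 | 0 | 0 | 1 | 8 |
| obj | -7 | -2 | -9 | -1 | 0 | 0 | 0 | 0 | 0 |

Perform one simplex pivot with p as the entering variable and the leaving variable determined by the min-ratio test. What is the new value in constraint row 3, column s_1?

-2/3

Ratio test on column p — row 1: 6/3 = 2; row 2: 24/2 = 12; row 3: 9/2 = 9/2; row 4: 8/1 = 8. Minimum is 2 at row 1 (s_1 leaves); pivot element 3.
Divide row 1 by 3; eliminate column p from the other rows.
Row 3 update in column s_1: 0 − 2·(1/3) = -2/3.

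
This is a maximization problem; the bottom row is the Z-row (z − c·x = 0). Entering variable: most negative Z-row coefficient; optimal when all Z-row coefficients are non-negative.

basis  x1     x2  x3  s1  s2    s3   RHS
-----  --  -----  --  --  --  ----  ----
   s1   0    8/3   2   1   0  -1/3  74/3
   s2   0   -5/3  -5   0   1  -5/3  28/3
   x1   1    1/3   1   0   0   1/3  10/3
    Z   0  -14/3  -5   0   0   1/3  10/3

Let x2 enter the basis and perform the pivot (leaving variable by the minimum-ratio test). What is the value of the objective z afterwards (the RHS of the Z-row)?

93/2

Ratio test on column x2 — row 1: (74/3)/(8/3) = 37/4; row 2: entry -5/3 ≤ 0; row 3: (10/3)/(1/3) = 10. Minimum is 37/4 at row 1 (s1 leaves); pivot element 8/3.
Pivot on row 1; the Z-row RHS becomes 10/3 − (-14/3)·(37/4) = 93/2.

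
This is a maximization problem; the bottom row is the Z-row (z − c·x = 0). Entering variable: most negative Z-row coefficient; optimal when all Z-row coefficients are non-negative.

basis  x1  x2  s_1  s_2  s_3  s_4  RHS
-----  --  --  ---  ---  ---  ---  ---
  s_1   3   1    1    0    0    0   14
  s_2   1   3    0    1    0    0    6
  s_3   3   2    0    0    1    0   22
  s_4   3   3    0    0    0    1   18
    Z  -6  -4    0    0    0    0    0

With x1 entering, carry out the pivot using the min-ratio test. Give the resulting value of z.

Ratio test on column x1 — row 1: 14/3 = 14/3; row 2: 6/1 = 6; row 3: 22/3 = 22/3; row 4: 18/3 = 6. Minimum is 14/3 at row 1 (s_1 leaves); pivot element 3.
Pivot on row 1; the Z-row RHS becomes 0 − (-6)·(14/3) = 28.

28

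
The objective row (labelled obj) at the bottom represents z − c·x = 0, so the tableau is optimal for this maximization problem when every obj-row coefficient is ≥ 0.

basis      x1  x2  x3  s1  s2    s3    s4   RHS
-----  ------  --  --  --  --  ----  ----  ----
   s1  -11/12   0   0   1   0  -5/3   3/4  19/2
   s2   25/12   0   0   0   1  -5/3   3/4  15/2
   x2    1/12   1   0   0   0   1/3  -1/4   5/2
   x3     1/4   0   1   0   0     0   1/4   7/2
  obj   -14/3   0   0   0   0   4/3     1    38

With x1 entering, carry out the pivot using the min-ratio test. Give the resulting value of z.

274/5

Ratio test on column x1 — row 1: entry -11/12 ≤ 0; row 2: (15/2)/(25/12) = 18/5; row 3: (5/2)/(1/12) = 30; row 4: (7/2)/(1/4) = 14. Minimum is 18/5 at row 2 (s2 leaves); pivot element 25/12.
Pivot on row 2; the obj-row RHS becomes 38 − (-14/3)·(18/5) = 274/5.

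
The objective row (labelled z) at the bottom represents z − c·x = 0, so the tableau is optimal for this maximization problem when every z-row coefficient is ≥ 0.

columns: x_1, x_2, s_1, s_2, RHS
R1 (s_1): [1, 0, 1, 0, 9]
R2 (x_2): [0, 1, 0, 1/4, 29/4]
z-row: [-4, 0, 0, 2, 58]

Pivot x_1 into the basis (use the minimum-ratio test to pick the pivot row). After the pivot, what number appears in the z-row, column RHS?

94

Ratio test on column x_1 — row 1: 9/1 = 9; row 2: entry 0 ≤ 0. Minimum is 9 at row 1 (s_1 leaves); pivot element 1.
Divide row 1 by 1; eliminate column x_1 from the other rows.
z-row update in column RHS: 58 − (-4)·9 = 94.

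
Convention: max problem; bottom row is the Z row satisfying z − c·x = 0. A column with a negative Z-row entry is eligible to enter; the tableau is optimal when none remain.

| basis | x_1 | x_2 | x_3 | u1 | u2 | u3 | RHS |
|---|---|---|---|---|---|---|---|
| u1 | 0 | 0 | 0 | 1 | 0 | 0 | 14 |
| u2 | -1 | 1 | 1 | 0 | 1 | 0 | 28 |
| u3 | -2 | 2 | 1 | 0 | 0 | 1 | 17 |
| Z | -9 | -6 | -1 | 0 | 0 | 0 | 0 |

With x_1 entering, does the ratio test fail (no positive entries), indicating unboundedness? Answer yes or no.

Every constraint-row entry in column x_1 is ≤ 0, so increasing x_1 is unbounded.

yes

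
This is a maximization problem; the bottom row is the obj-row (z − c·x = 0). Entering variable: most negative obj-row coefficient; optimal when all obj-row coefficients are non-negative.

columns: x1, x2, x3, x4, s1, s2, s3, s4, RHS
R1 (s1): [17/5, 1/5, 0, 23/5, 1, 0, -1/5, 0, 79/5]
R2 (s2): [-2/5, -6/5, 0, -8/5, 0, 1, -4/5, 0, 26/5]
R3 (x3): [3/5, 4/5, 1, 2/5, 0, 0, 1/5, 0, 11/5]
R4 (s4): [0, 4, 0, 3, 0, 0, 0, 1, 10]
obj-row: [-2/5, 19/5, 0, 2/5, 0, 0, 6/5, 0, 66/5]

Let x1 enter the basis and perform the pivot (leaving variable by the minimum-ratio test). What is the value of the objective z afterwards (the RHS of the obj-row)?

44/3

Ratio test on column x1 — row 1: (79/5)/(17/5) = 79/17; row 2: entry -2/5 ≤ 0; row 3: (11/5)/(3/5) = 11/3; row 4: entry 0 ≤ 0. Minimum is 11/3 at row 3 (x3 leaves); pivot element 3/5.
Pivot on row 3; the obj-row RHS becomes 66/5 − (-2/5)·(11/3) = 44/3.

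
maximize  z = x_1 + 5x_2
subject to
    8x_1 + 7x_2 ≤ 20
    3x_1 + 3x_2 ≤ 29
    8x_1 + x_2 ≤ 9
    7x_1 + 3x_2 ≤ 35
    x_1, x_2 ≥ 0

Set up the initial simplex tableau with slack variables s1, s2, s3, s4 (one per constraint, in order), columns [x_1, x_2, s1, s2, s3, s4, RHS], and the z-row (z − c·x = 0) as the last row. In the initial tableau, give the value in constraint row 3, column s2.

Slack s2 belongs to constraint 2; its column is the unit vector e_2, so the entry in row 3 is 0.

0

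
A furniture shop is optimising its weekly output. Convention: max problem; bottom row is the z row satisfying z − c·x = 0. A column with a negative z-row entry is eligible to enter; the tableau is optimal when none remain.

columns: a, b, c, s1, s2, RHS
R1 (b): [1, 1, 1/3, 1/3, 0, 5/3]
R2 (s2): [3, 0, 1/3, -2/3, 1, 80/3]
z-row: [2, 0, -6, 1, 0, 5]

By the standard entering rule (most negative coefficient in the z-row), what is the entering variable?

Negative z-row entries: c: -6.
The most negative is -6 in column c, so c enters.

c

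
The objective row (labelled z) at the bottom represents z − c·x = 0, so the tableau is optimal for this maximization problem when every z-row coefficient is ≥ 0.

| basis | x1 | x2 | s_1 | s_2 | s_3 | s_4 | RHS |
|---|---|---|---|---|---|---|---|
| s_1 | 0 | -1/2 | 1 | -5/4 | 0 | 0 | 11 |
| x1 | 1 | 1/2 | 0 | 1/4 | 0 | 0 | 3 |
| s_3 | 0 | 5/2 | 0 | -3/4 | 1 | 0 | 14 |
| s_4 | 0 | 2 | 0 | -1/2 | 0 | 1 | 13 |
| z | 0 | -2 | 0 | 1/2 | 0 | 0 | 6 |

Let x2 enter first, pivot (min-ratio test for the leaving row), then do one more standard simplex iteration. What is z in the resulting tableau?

69/4

Ratio test on column x2 — row 1: entry -1/2 ≤ 0; row 2: 3/(1/2) = 6; row 3: 14/(5/2) = 28/5; row 4: 13/2 = 13/2. Minimum is 28/5 at row 3 (s_3 leaves); pivot element 5/2.
Pivot on row 3; the z-row RHS becomes 6 − (-2)·(28/5) = 86/5.
Next entering variable (most negative z-row entry -1/10): s_2.
Ratio test on column s_2 — row 1: entry -7/5 ≤ 0; row 2: (1/5)/(2/5) = 1/2; row 3: entry -3/10 ≤ 0; row 4: (9/5)/(1/10) = 18. Minimum is 1/2 at row 2 (x1 leaves); pivot element 2/5.
After the second pivot the z-row RHS is 86/5 − (-1/10)·(1/2) = 69/4.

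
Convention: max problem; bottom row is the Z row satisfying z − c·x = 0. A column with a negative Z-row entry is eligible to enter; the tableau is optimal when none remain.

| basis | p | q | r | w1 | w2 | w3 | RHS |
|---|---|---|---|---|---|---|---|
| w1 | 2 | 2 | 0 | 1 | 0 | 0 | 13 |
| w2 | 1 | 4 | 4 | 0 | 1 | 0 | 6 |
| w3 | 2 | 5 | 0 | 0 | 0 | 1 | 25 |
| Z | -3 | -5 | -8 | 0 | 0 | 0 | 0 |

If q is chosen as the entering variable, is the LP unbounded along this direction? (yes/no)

Column q has positive entries in row(s) 1, 2, 3, so the ratio test bounds it — not unbounded.

no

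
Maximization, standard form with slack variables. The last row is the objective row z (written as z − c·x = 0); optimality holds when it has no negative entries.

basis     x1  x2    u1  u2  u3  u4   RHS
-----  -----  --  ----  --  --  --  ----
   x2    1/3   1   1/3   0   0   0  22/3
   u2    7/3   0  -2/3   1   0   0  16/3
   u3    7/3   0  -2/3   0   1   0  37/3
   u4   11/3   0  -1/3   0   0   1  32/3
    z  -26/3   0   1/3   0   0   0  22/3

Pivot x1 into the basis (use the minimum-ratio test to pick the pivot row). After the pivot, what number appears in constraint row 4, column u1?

5/7

Ratio test on column x1 — row 1: (22/3)/(1/3) = 22; row 2: (16/3)/(7/3) = 16/7; row 3: (37/3)/(7/3) = 37/7; row 4: (32/3)/(11/3) = 32/11. Minimum is 16/7 at row 2 (u2 leaves); pivot element 7/3.
Divide row 2 by 7/3; eliminate column x1 from the other rows.
Row 4 update in column u1: -1/3 − (11/3)·(-2/7) = 5/7.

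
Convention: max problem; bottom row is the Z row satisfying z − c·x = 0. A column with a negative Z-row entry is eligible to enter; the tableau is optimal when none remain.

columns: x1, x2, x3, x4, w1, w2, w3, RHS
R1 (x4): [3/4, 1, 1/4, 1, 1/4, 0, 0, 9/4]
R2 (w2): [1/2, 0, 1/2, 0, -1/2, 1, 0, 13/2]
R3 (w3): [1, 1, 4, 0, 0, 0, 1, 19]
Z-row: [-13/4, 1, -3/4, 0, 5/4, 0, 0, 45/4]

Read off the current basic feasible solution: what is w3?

w3 is basic (row 3); its value is the RHS of that row, 19.

19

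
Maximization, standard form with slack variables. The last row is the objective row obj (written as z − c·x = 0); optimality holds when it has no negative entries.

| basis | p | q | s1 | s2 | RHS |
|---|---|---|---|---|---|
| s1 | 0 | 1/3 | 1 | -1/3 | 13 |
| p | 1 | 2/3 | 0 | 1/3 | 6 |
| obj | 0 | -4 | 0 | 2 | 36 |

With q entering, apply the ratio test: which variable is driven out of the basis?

Column q entries and ratios — s1: 13/(1/3) = 39; p: 6/(2/3) = 9.
Smallest ratio is 9 in the row of p, so p leaves.

p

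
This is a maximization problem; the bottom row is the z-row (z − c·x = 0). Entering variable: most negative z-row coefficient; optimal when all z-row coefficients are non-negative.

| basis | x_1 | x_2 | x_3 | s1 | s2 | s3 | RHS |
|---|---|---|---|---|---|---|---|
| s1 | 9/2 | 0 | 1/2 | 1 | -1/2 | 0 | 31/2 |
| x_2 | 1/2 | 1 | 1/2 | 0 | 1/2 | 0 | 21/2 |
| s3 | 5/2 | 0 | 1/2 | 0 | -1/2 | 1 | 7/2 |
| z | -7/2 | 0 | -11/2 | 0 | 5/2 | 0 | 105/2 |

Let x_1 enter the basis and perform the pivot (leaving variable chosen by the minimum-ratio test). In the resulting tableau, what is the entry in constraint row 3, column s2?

-1/5

Ratio test on column x_1 — row 1: (31/2)/(9/2) = 31/9; row 2: (21/2)/(1/2) = 21; row 3: (7/2)/(5/2) = 7/5. Minimum is 7/5 at row 3 (s3 leaves); pivot element 5/2.
Divide row 3 by 5/2; eliminate column x_1 from the other rows.
In the new row 3, the s2 entry is the old entry divided by the pivot: (-1/2)/(5/2) = -1/5.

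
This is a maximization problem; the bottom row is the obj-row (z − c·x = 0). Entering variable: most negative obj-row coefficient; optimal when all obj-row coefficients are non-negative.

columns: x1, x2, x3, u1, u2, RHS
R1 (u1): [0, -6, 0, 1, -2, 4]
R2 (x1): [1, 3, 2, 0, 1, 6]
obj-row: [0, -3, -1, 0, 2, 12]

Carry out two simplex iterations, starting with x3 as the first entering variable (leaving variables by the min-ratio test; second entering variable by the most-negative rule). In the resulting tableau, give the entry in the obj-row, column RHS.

18

Ratio test on column x3 — row 1: entry 0 ≤ 0; row 2: 6/2 = 3. Minimum is 3 at row 2 (x1 leaves); pivot element 2.
Divide row 2 by 2; eliminate column x3 from the other rows.
Second iteration: most negative obj-row entry is -3/2 in column x2, so x2 enters.
Ratio test on column x2 — row 1: entry -6 ≤ 0; row 2: 3/(3/2) = 2. Minimum is 2 at row 2 (x3 leaves); pivot element 3/2.
Divide row 2 by 3/2; eliminate column x2 from the other rows.
After both pivots, the entry at the obj-row, column RHS is 18.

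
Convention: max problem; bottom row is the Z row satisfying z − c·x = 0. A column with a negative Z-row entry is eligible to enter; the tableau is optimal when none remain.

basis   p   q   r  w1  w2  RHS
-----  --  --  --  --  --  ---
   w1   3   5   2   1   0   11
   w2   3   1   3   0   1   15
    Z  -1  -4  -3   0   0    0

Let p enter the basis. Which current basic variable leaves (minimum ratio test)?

w1

Column p entries and ratios — w1: 11/3 = 11/3; w2: 15/3 = 5.
Smallest ratio is 11/3 in the row of w1, so w1 leaves.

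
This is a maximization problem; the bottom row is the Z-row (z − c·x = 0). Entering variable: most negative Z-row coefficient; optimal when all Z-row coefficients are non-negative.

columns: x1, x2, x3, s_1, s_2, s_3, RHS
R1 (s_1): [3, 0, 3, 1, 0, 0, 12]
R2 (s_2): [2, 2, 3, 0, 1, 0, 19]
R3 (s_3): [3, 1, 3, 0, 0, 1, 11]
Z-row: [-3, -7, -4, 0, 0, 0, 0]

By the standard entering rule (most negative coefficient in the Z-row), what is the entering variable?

x2

Negative Z-row entries: x1: -3, x2: -7, x3: -4.
The most negative is -7 in column x2, so x2 enters.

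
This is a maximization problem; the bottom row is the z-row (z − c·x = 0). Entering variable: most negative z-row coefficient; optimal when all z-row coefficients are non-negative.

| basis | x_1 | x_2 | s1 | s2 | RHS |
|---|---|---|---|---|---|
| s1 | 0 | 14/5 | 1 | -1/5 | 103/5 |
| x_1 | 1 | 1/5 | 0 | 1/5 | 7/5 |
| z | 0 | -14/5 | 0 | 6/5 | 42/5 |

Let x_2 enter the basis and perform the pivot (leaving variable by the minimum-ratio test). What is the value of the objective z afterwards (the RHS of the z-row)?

Ratio test on column x_2 — row 1: (103/5)/(14/5) = 103/14; row 2: (7/5)/(1/5) = 7. Minimum is 7 at row 2 (x_1 leaves); pivot element 1/5.
Pivot on row 2; the z-row RHS becomes 42/5 − (-14/5)·7 = 28.

28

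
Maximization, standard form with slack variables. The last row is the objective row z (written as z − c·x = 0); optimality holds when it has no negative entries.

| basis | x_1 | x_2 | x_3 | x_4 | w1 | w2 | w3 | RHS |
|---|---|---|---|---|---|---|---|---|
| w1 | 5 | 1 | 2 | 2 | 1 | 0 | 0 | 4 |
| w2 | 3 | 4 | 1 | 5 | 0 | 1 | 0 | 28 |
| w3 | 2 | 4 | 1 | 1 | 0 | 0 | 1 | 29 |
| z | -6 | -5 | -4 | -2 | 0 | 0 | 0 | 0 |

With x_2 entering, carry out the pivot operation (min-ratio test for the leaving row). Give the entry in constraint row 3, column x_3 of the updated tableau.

Ratio test on column x_2 — row 1: 4/1 = 4; row 2: 28/4 = 7; row 3: 29/4 = 29/4. Minimum is 4 at row 1 (w1 leaves); pivot element 1.
Divide row 1 by 1; eliminate column x_2 from the other rows.
Row 3 update in column x_3: 1 − 4·2 = -7.

-7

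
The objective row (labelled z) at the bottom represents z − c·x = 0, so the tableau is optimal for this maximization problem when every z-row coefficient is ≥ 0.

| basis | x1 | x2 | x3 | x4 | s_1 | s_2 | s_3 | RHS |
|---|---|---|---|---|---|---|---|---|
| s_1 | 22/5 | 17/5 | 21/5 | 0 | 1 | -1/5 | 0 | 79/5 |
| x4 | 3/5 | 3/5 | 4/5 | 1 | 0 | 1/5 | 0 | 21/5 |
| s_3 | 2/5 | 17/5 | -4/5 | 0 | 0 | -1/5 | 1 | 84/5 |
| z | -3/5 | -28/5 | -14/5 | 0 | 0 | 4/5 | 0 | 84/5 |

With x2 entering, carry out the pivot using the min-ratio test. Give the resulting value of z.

728/17

Ratio test on column x2 — row 1: (79/5)/(17/5) = 79/17; row 2: (21/5)/(3/5) = 7; row 3: (84/5)/(17/5) = 84/17. Minimum is 79/17 at row 1 (s_1 leaves); pivot element 17/5.
Pivot on row 1; the z-row RHS becomes 84/5 − (-28/5)·(79/17) = 728/17.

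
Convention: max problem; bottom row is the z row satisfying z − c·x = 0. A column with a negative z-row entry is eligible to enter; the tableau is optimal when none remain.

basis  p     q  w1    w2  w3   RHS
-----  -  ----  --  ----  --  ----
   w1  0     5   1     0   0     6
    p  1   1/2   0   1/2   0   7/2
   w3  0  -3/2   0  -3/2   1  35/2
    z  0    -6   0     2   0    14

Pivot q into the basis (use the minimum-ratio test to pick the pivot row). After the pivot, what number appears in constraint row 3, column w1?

Ratio test on column q — row 1: 6/5 = 6/5; row 2: (7/2)/(1/2) = 7; row 3: entry -3/2 ≤ 0. Minimum is 6/5 at row 1 (w1 leaves); pivot element 5.
Divide row 1 by 5; eliminate column q from the other rows.
Row 3 update in column w1: 0 − (-3/2)·(1/5) = 3/10.

3/10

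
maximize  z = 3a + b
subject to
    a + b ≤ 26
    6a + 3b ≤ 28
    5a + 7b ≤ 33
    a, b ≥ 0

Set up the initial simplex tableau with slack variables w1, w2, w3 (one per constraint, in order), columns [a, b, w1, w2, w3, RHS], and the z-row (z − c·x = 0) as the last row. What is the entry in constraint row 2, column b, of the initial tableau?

Constraint 2 has coefficient 3 on b.

3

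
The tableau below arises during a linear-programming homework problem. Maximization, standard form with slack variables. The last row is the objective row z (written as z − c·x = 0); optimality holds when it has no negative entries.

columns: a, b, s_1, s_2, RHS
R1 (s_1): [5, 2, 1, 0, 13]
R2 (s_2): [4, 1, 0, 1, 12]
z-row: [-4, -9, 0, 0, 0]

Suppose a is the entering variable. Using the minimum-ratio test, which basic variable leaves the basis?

s_1

Column a entries and ratios — s_1: 13/5 = 13/5; s_2: 12/4 = 3.
Smallest ratio is 13/5 in the row of s_1, so s_1 leaves.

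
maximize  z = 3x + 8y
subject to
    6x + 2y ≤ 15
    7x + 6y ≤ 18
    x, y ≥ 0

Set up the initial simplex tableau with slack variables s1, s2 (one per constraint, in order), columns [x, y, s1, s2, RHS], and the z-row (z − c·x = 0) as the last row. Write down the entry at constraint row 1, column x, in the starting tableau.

6

Constraint 1 has coefficient 6 on x.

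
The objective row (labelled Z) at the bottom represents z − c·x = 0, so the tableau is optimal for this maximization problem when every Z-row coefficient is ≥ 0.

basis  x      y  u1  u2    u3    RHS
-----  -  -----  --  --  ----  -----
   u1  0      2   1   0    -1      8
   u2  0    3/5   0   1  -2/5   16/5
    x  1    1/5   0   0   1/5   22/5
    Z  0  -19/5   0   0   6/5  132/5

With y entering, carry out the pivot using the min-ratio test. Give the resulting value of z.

208/5

Ratio test on column y — row 1: 8/2 = 4; row 2: (16/5)/(3/5) = 16/3; row 3: (22/5)/(1/5) = 22. Minimum is 4 at row 1 (u1 leaves); pivot element 2.
Pivot on row 1; the Z-row RHS becomes 132/5 − (-19/5)·4 = 208/5.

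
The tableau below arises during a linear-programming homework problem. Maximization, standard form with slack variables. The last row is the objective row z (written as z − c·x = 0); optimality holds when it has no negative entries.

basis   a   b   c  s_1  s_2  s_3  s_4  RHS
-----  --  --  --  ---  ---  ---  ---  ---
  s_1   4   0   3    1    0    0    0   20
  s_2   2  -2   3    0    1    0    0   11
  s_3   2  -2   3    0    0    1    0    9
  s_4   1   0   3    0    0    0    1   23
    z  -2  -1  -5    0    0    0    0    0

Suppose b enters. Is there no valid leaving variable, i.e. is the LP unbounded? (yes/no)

yes

Every constraint-row entry in column b is ≤ 0, so increasing b is unbounded.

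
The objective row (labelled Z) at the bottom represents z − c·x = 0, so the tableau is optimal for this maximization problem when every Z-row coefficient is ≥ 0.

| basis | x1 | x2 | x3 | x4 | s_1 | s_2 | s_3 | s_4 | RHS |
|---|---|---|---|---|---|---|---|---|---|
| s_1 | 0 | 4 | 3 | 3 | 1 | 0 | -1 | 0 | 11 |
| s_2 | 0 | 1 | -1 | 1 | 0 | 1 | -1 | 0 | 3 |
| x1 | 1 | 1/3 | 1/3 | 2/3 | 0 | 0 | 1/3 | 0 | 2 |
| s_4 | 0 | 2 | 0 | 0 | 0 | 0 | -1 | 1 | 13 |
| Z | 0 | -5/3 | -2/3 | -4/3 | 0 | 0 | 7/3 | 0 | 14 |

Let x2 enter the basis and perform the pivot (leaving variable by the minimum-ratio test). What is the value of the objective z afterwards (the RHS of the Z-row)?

223/12

Ratio test on column x2 — row 1: 11/4 = 11/4; row 2: 3/1 = 3; row 3: 2/(1/3) = 6; row 4: 13/2 = 13/2. Minimum is 11/4 at row 1 (s_1 leaves); pivot element 4.
Pivot on row 1; the Z-row RHS becomes 14 − (-5/3)·(11/4) = 223/12.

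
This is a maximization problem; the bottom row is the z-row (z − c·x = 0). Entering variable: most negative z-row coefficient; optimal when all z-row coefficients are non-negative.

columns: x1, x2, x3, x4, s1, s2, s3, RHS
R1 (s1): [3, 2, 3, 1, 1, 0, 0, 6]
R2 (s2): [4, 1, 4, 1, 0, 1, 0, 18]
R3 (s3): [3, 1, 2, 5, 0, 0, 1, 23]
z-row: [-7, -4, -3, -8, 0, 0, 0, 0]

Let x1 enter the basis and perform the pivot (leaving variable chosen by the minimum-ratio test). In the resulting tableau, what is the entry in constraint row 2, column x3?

0

Ratio test on column x1 — row 1: 6/3 = 2; row 2: 18/4 = 9/2; row 3: 23/3 = 23/3. Minimum is 2 at row 1 (s1 leaves); pivot element 3.
Divide row 1 by 3; eliminate column x1 from the other rows.
Row 2 update in column x3: 4 − 4·1 = 0.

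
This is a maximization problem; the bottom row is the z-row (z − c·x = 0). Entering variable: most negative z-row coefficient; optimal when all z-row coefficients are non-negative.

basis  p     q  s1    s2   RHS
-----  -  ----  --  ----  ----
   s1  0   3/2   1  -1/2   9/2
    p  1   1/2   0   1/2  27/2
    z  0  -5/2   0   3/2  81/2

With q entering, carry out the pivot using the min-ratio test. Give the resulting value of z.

48

Ratio test on column q — row 1: (9/2)/(3/2) = 3; row 2: (27/2)/(1/2) = 27. Minimum is 3 at row 1 (s1 leaves); pivot element 3/2.
Pivot on row 1; the z-row RHS becomes 81/2 − (-5/2)·3 = 48.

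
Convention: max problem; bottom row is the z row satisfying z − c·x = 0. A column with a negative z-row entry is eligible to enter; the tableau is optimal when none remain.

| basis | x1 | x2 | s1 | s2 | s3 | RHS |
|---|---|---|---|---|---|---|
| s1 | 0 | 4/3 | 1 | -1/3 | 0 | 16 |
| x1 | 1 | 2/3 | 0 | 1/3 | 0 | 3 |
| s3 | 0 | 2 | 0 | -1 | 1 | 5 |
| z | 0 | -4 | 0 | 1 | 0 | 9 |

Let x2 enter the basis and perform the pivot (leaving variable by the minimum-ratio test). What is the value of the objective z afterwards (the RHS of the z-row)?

19

Ratio test on column x2 — row 1: 16/(4/3) = 12; row 2: 3/(2/3) = 9/2; row 3: 5/2 = 5/2. Minimum is 5/2 at row 3 (s3 leaves); pivot element 2.
Pivot on row 3; the z-row RHS becomes 9 − (-4)·(5/2) = 19.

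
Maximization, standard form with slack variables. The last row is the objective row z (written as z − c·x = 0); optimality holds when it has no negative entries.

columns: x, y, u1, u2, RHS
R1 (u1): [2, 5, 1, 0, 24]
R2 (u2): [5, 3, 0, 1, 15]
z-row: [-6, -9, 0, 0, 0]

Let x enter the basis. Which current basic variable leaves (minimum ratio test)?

Column x entries and ratios — u1: 24/2 = 12; u2: 15/5 = 3.
Smallest ratio is 3 in the row of u2, so u2 leaves.

u2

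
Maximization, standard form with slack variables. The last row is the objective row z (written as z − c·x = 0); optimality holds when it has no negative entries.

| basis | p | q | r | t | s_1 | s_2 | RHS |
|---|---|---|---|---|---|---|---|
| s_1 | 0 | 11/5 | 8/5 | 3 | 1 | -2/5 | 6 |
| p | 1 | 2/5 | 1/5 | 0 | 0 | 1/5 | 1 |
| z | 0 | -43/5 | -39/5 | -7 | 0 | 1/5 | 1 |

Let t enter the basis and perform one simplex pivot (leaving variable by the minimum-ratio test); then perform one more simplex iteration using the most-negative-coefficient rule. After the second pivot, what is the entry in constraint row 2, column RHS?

Ratio test on column t — row 1: 6/3 = 2; row 2: entry 0 ≤ 0. Minimum is 2 at row 1 (s_1 leaves); pivot element 3.
Divide row 1 by 3; eliminate column t from the other rows.
Second iteration: most negative z-row entry is -61/15 in column r, so r enters.
Ratio test on column r — row 1: 2/(8/15) = 15/4; row 2: 1/(1/5) = 5. Minimum is 15/4 at row 1 (t leaves); pivot element 8/15.
Divide row 1 by 8/15; eliminate column r from the other rows.
After both pivots, the entry at constraint row 2, column RHS is 1/4.

1/4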